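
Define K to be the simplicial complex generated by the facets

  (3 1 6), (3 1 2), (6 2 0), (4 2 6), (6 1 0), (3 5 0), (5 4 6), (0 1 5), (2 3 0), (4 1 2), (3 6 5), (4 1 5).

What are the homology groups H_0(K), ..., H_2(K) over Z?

H_0 ≅ Z,  H_1 ≅ Z_2,  H_2 = 0.

We work with the vertex ordering 0 < 1 < 2 < 3 < 4 < 5 < 6. The simplices of K, each written with vertices in increasing order, are:

  0-simplices (7): [0], [1], [2], [3], [4], [5], [6]
  1-simplices (18): [0,1], [0,2], [0,3], [0,5], [0,6], [1,2], [1,3], [1,4], [1,5], [1,6], [2,3], [2,4], [2,6], [3,5], [3,6], [4,5], [4,6], [5,6]
  2-simplices (12): [0,1,5], [0,1,6], [0,2,3], [0,2,6], [0,3,5], [1,2,3], [1,2,4], [1,3,6], [1,4,5], [2,4,6], [3,5,6], [4,5,6]

so the chain groups are C_0 ≅ Z^7, C_1 ≅ Z^18, C_2 ≅ Z^12.

Boundary ∂_1: C_1 → C_0 is given by ∂[p,q] = [q] − [p]. For instance
  ∂[2,6] = [6] − [2].
As a 7×18 matrix over Z this has rank 6, with invariant factors (1,1,1,1,1,1).

∂_2: C_2 → C_1 maps a triangle to the signed sum of its edges. For instance
  ∂[1,2,3] = [2,3] − [1,3] + [1,2],
  ∂[1,3,6] = [3,6] − [1,6] + [1,3].
The resulting 18×12 matrix has rank 12, and its Smith normal form has invariant factors (1,1,1,1,1,1,1,1,1,1,1,2).

Now H_k = ker ∂_k / im ∂_{k+1}, so:

  H_0: rank C_0 − rank ∂_1 = 7 − 6 = 1, and the invariant factors of ∂_1 are all 1, so H_0 ≅ Z.
  H_1: rank ker ∂_1 − rank ∂_2 = (18 − 6) − 12 = 0, and ∂_2 has invariant factor 2 > 1, so H_1 ≅ Z_2.
  H_2: rank ker ∂_2 − rank ∂_3 = (12 − 12) − 0 = 0, and there is no ∂_3, so H_2 ≅ 0.

As a check, the Euler characteristic is 7 − 18 + 12 = 1, which agrees with 1 − 0 + 0 = 1.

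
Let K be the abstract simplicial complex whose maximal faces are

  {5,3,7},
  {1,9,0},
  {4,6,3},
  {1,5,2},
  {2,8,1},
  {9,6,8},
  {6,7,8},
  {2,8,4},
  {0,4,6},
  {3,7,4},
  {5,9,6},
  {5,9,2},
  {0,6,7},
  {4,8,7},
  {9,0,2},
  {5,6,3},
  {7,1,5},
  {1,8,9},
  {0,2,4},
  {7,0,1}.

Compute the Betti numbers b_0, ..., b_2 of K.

Take the total order 0 < 1 < 2 < 3 < 4 < 5 < 6 < 7 < 8 < 9 on the vertex set. Then K (dimension 2) consists of the simplices:

  0-simplices (10): [0], [1], [2], [3], [4], [5], [6], [7], [8], [9]
  1-simplices (30): (30 of them)
  2-simplices (20): (20 of them)

giving chain groups C_0 ≅ Z^10, C_1 ≅ Z^30, C_2 ≅ Z^20.

Boundary ∂_1: C_1 → C_0 sends each edge [p,q] (with p < q) to q − p. For instance
  ∂[8,9] = [9] − [8].
The resulting 10×30 matrix has rank 9, and its Smith normal form has invariant factors (1,1,1,1,1,1,1,1,1).

The boundary map ∂_2: C_2 → C_1 sends each 2-simplex [p,q,r] to [q,r] − [p,r] + [p,q]. For instance
  ∂[5,6,9] = [6,9] − [5,9] + [5,6],
  ∂[0,4,6] = [4,6] − [0,6] + [0,4].
This gives a 30×20 integer matrix of rank 20; reducing to Smith normal form yields diagonal entries (1,1,1,1,1,1,1,1,1,1,1,1,1,1,1,1,1,1,1,2).

Computing H_k = (kernel of ∂_k) / (image of ∂_{k+1}):

  H_0: rank C_0 − rank ∂_1 = 10 − 9 = 1, and the invariant factors of ∂_1 are all 1, so H_0 ≅ Z.
  H_1: rank ker ∂_1 − rank ∂_2 = (30 − 9) − 20 = 1, and ∂_2 has invariant factor 2 > 1, so H_1 ≅ Z ⊕ Z/2.
  H_2: rank ker ∂_2 − rank ∂_3 = (20 − 20) − 0 = 0, and there is no ∂_3, so H_2 ≅ 0.

As a check, the Euler characteristic is 10 − 30 + 20 = 0, which agrees with 1 − 1 + 0 = 0.
(K is a triangulation of the Klein bottle.)

Hence the Betti numbers are b_0 = 1, b_1 = 1, b_2 = 0.

b_0 = 1, b_1 = 1, b_2 = 0.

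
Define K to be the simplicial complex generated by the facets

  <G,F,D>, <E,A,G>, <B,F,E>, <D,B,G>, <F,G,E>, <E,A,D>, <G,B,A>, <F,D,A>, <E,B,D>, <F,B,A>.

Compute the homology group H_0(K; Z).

Fix the vertex order A < B < D < E < F < G and write every simplex with vertices in increasing order. Then dim K = 2 and the simplices of K are:

  0-simplices (6): A, B, D, E, F, G
  1-simplices (15): AB, AD, AE, AF, AG, BD, BE, BF, BG, DE, DF, DG, EF, EG, FG
  2-simplices (10): ABF, ABG, ADE, ADF, AEG, BDE, BDG, BEF, DFG, EFG

so the chain groups are C_0 ≅ Z^6, C_1 ≅ Z^15, C_2 ≅ Z^10.

∂_1: C_1 → C_0 is given by ∂[p,q] = [q] − [p]. For instance
  ∂EF = F − E.
The resulting 6×15 matrix has rank 5, and its Smith normal form has invariant factors (1,1,1,1,1).

Boundary ∂_2: C_2 → C_1 maps a triangle to the signed sum of its edges. For instance
  ∂BDE = DE − BE + BD,
  ∂ABG = BG − AG + AB.
As a 15×10 matrix over Z this has rank 10, with invariant factors (1,1,1,1,1,1,1,1,1,2).

From H_k ≅ ker(∂_k) / im(∂_{k+1}) we obtain:

  H_0: rank C_0 − rank ∂_1 = 6 − 5 = 1, and the invariant factors of ∂_1 are all 1, so H_0 = Z.

H_0 ≅ Z.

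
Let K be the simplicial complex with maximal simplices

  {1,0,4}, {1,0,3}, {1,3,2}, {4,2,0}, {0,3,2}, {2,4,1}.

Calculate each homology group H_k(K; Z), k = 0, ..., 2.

We work with the vertex ordering 0 < 1 < 2 < 3 < 4. The simplices of K, each written with vertices in increasing order, are:

  0-simplices (5): [0], [1], [2], [3], [4]
  1-simplices (9): [0,1], [0,2], [0,3], [0,4], [1,2], [1,3], [1,4], [2,3], [2,4]
  2-simplices (6): [0,1,3], [0,1,4], [0,2,3], [0,2,4], [1,2,3], [1,2,4]

giving chain groups C_0 ≅ Z^5, C_1 ≅ Z^9, C_2 ≅ Z^6.

∂_1: C_1 → C_0 sends each edge [p,q] (with p < q) to q − p.
As a 5×9 matrix over Z this has rank 4, with invariant factors (1,1,1,1).

The boundary map ∂_2: C_2 → C_1 acts by ∂[p,q,r] = [q,r] − [p,r] + [p,q]. For instance
  ∂[0,2,4] = [2,4] − [0,4] + [0,2],
  ∂[0,1,3] = [1,3] − [0,3] + [0,1].
This gives a 9×6 integer matrix of rank 5; reducing to Smith normal form yields diagonal entries (1,1,1,1,1).

From H_k ≅ ker(∂_k) / im(∂_{k+1}) we obtain:

  H_0: rank C_0 − rank ∂_1 = 5 − 4 = 1, and the invariant factors of ∂_1 are all 1, so H_0 = Z.
  H_1: rank ker ∂_1 − rank ∂_2 = (9 − 4) − 5 = 0, and the invariant factors of ∂_2 are all 1, so H_1 = 0.
  H_2: rank ker ∂_2 − rank ∂_3 = (6 − 5) − 0 = 1, and there is no ∂_3, so H_2 = Z.

As a check, the Euler characteristic is 5 − 9 + 6 = 2, which agrees with 1 − 0 + 1 = 2.

H_0 = Z,  H_1 = 0,  H_2 = Z.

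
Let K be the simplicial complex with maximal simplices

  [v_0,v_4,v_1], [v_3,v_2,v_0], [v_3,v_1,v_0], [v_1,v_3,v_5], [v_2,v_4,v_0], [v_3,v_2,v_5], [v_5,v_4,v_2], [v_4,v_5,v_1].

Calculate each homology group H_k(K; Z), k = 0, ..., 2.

Take the total order v_0 < v_1 < v_2 < v_3 < v_4 < v_5 on the vertex set. Then K (dimension 2) consists of the simplices:

  0-simplices (6): [v_0], [v_1], [v_2], [v_3], [v_4], [v_5]
  1-simplices (12): [v_0,v_1], [v_0,v_2], [v_0,v_3], [v_0,v_4], [v_1,v_3], [v_1,v_4], [v_1,v_5], [v_2,v_3], [v_2,v_4], [v_2,v_5], [v_3,v_5], [v_4,v_5]
  2-simplices (8): [v_0,v_1,v_3], [v_0,v_1,v_4], [v_0,v_2,v_3], [v_0,v_2,v_4], [v_1,v_3,v_5], [v_1,v_4,v_5], [v_2,v_3,v_5], [v_2,v_4,v_5]

Hence C_0 ≅ Z^6, C_1 ≅ Z^12, C_2 ≅ Z^8.

Boundary ∂_1: C_1 → C_0 sends each edge [p,q] (with p < q) to q − p.
The 6×12 boundary matrix has rank 5 and Smith normal form diag(1,1,1,1,1).

∂_2: C_2 → C_1 maps a triangle to the signed sum of its edges. For instance
  ∂[v_2,v_4,v_5] = [v_4,v_5] − [v_2,v_5] + [v_2,v_4],
  ∂[v_0,v_2,v_3] = [v_2,v_3] − [v_0,v_3] + [v_0,v_2].
The 12×8 boundary matrix has rank 7 and Smith normal form diag(1,1,1,1,1,1,1).

From H_k ≅ ker(∂_k) / im(∂_{k+1}) we obtain:

  H_0: rank C_0 − rank ∂_1 = 6 − 5 = 1, and the invariant factors of ∂_1 are all 1, so H_0 = Z.
  H_1: rank ker ∂_1 − rank ∂_2 = (12 − 5) − 7 = 0, and the invariant factors of ∂_2 are all 1, so H_1 = 0.
  H_2: rank ker ∂_2 − rank ∂_3 = (8 − 7) − 0 = 1, and there is no ∂_3, so H_2 = Z.

(K is a triangulation of the 2-sphere S^2.)

H_0 = Z,  H_1 = 0,  H_2 = Z.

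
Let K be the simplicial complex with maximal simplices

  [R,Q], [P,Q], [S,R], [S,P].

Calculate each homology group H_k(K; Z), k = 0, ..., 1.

Order the vertices as P < Q < R < S. Listing each simplex with vertices in this order, K has dimension 1 with simplices:

  0-simplices (4): P, Q, R, S
  1-simplices (4): PQ, PS, QR, RS

so the chain groups are C_0 ≅ Z^4, C_1 ≅ Z^4.

Boundary ∂_1: C_1 → C_0 sends each edge [p,q] (with p < q) to q − p. For instance
  ∂PQ = Q − P.
The 4×4 boundary matrix has rank 3 and Smith normal form diag(1,1,1).

Now H_k = ker ∂_k / im ∂_{k+1}, so:

  H_0: rank C_0 − rank ∂_1 = 4 − 3 = 1, and the invariant factors of ∂_1 are all 1, so H_0 = Z.
  H_1: rank ker ∂_1 − rank ∂_2 = (4 − 3) − 0 = 1, and there is no ∂_2, so H_1 = Z.

H_0 ≅ Z,  H_1 ≅ Z.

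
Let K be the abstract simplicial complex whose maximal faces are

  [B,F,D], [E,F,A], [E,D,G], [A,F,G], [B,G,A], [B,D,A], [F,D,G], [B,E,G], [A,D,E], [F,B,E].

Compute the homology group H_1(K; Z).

Fix the vertex order A < B < D < E < F < G and write every simplex with vertices in increasing order. Then dim K = 2 and the simplices of K are:

  0-simplices (6): A, B, D, E, F, G
  1-simplices (15): AB, AD, AE, AF, AG, BD, BE, BF, BG, DE, DF, DG, EF, EG, FG
  2-simplices (10): ABD, ABG, ADE, AEF, AFG, BDF, BEF, BEG, DEG, DFG

so the chain groups are C_0 ≅ Z^6, C_1 ≅ Z^15, C_2 ≅ Z^10.

∂_1: C_1 → C_0 is given by ∂[p,q] = [q] − [p].
As a 6×15 matrix over Z this has rank 5, with invariant factors (1,1,1,1,1).

The boundary map ∂_2: C_2 → C_1 maps a triangle to the signed sum of its edges. For instance
  ∂DEG = EG − DG + DE,
  ∂BEF = EF − BF + BE.
This gives a 15×10 integer matrix of rank 10; reducing to Smith normal form yields diagonal entries (1,1,1,1,1,1,1,1,1,2).

Computing H_k = (kernel of ∂_k) / (image of ∂_{k+1}):

  H_1: rank ker ∂_1 − rank ∂_2 = (15 − 5) − 10 = 0, and ∂_2 has invariant factor 2 > 1, so H_1 = Z/2Z.

H_1 = Z/2Z.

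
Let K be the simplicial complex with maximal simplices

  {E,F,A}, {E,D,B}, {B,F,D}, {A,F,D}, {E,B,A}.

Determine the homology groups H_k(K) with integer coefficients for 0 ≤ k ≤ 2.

Take the total order A < B < D < E < F on the vertex set. Then K (dimension 2) consists of the simplices:

  0-simplices (5): A, B, D, E, F
  1-simplices (10): AB, AD, AE, AF, BD, BE, BF, DE, DF, EF
  2-simplices (5): ABE, ADF, AEF, BDE, BDF

giving chain groups C_0 ≅ Z^5, C_1 ≅ Z^10, C_2 ≅ Z^5.

The boundary map ∂_1: C_1 → C_0 sends each edge [p,q] (with p < q) to q − p. For instance
  ∂BE = E − B.
As a 5×10 matrix over Z this has rank 4, with invariant factors (1,1,1,1).

∂_2: C_2 → C_1 sends each 2-simplex [p,q,r] to [q,r] − [p,r] + [p,q]. For instance
  ∂ADF = DF − AF + AD,
  ∂BDE = DE − BE + BD.
As a 10×5 matrix over Z this has rank 5, with invariant factors (1,1,1,1,1).

From H_k ≅ ker(∂_k) / im(∂_{k+1}) we obtain:

  H_0: rank C_0 − rank ∂_1 = 5 − 4 = 1, and the invariant factors of ∂_1 are all 1, so H_0 ≅ Z.
  H_1: rank ker ∂_1 − rank ∂_2 = (10 − 4) − 5 = 1, and the invariant factors of ∂_2 are all 1, so H_1 ≅ Z.
  H_2: rank ker ∂_2 − rank ∂_3 = (5 − 5) − 0 = 0, and there is no ∂_3, so H_2 ≅ 0.

H_0 ≅ Z,  H_1 ≅ Z,  H_2 = 0.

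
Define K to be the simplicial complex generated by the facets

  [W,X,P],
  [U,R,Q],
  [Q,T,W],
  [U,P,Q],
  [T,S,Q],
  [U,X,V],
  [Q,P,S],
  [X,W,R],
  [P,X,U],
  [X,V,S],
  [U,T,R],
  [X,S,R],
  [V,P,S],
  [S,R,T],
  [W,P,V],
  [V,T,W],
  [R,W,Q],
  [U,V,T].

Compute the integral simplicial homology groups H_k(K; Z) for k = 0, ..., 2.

H_0 = Z,  H_1 = Z ⊕ Z/2Z,  H_2 = 0.

Take the total order P < Q < R < S < T < U < V < W < X on the vertex set. Then K (dimension 2) consists of the simplices:

  0-simplices (9): P, Q, R, S, T, U, V, W, X
  1-simplices (27): PQ, PS, PU, PV, PW, PX, QR, QS, QT, QU, QW, RS, RT, RU, RW, RX, ST, SV, SX, TU, TV, TW, UV, UX, VW, VX, WX
  2-simplices (18): PQS, PQU, PSV, PUX, PVW, PWX, QRU, QRW, QST, QTW, RST, RSX, RTU, RWX, SVX, TUV, TVW, UVX

so the chain groups are C_0 ≅ Z^9, C_1 ≅ Z^27, C_2 ≅ Z^18.

The boundary map ∂_1: C_1 → C_0 sends each edge [p,q] (with p < q) to q − p.
As a 9×27 matrix over Z this has rank 8, with invariant factors (1,1,1,1,1,1,1,1).

∂_2: C_2 → C_1 acts by ∂[p,q,r] = [q,r] − [p,r] + [p,q]. For instance
  ∂PUX = UX − PX + PU,
  ∂QST = ST − QT + QS.
This gives a 27×18 integer matrix of rank 18; reducing to Smith normal form yields diagonal entries (1,1,1,1,1,1,1,1,1,1,1,1,1,1,1,1,1,2).

Reading off H_k = ker ∂_k / im ∂_{k+1}:

  H_0: rank C_0 − rank ∂_1 = 9 − 8 = 1, and the invariant factors of ∂_1 are all 1, so H_0 ≅ Z.
  H_1: rank ker ∂_1 − rank ∂_2 = (27 − 8) − 18 = 1, and ∂_2 has invariant factor 2 > 1, so H_1 ≅ Z ⊕ Z/2Z.
  H_2: rank ker ∂_2 − rank ∂_3 = (18 − 18) − 0 = 0, and there is no ∂_3, so H_2 ≅ 0.

As a check, the Euler characteristic is 9 − 27 + 18 = 0, which agrees with 1 − 1 + 0 = 0.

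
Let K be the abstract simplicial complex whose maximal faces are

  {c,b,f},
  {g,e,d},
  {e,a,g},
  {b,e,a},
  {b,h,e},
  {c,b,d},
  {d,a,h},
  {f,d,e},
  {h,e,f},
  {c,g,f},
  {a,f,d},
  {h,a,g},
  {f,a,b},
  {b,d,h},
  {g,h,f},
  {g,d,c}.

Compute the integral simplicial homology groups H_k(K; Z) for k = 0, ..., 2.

H_0 = Z,  H_1 = Z^2,  H_2 = Z.

Take the total order a < b < c < d < e < f < g < h on the vertex set. Then K (dimension 2) consists of the simplices:

  0-simplices (8): a, b, c, d, e, f, g, h
  1-simplices (24): ab, ad, ae, af, ag, ah, bc, bd, be, bf, bh, cd, cf, cg, de, df, dg, dh, ef, eg, eh, fg, fh, gh
  2-simplices (16): abe, abf, adf, adh, aeg, agh, bcd, bcf, bdh, beh, cdg, cfg, def, deg, efh, fgh

giving chain groups C_0 ≅ Z^8, C_1 ≅ Z^24, C_2 ≅ Z^16.

The boundary map ∂_1: C_1 → C_0 is given by ∂[p,q] = [q] − [p]. For instance
  ∂dh = h − d.
This gives a 8×24 integer matrix of rank 7; reducing to Smith normal form yields diagonal entries (1,1,1,1,1,1,1).

Boundary ∂_2: C_2 → C_1 sends each 2-simplex [p,q,r] to [q,r] − [p,r] + [p,q]. For instance
  ∂agh = gh − ah + ag,
  ∂efh = fh − eh + ef.
The resulting 24×16 matrix has rank 15, and its Smith normal form has invariant factors (1,1,1,1,1,1,1,1,1,1,1,1,1,1,1).

Computing H_k = (kernel of ∂_k) / (image of ∂_{k+1}):

  H_0: rank C_0 − rank ∂_1 = 8 − 7 = 1, and the invariant factors of ∂_1 are all 1, so H_0 ≅ Z.
  H_1: rank ker ∂_1 − rank ∂_2 = (24 − 7) − 15 = 2, and the invariant factors of ∂_2 are all 1, so H_1 ≅ Z^2.
  H_2: rank ker ∂_2 − rank ∂_3 = (16 − 15) − 0 = 1, and there is no ∂_3, so H_2 ≅ Z.

As a check, the Euler characteristic is 8 − 24 + 16 = 0, which agrees with 1 − 2 + 1 = 0.
(K is a triangulation of the torus T^2.)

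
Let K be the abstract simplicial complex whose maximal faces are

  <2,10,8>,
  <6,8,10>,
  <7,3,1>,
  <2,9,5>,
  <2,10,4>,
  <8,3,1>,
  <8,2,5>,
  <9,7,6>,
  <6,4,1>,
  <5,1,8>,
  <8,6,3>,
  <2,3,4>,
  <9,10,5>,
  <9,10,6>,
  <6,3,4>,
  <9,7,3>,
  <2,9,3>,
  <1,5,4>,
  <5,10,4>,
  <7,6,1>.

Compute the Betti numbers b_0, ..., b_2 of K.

b_0 = 1, b_1 = 1, b_2 = 0.

Take the total order 1 < 2 < 3 < 4 < 5 < 6 < 7 < 8 < 9 < 10 on the vertex set. Then K (dimension 2) consists of the simplices:

  0-simplices (10): [1], [2], [3], [4], [5], [6], [7], [8], [9], [10]
  1-simplices (30): (30 of them)
  2-simplices (20): (20 of them)

so the chain groups are C_0 ≅ Z^10, C_1 ≅ Z^30, C_2 ≅ Z^20.

The boundary map ∂_1: C_1 → C_0 is given by ∂[p,q] = [q] − [p].
As a 10×30 matrix over Z this has rank 9, with invariant factors (1,1,1,1,1,1,1,1,1).

The boundary map ∂_2: C_2 → C_1 maps a triangle to the signed sum of its edges. For instance
  ∂[6,8,10] = [8,10] − [6,10] + [6,8],
  ∂[5,9,10] = [9,10] − [5,10] + [5,9].
The resulting 30×20 matrix has rank 20, and its Smith normal form has invariant factors (1,1,1,1,1,1,1,1,1,1,1,1,1,1,1,1,1,1,1,2).

Computing H_k = (kernel of ∂_k) / (image of ∂_{k+1}):

  H_0: rank C_0 − rank ∂_1 = 10 − 9 = 1, and the invariant factors of ∂_1 are all 1, so H_0 ≅ Z.
  H_1: rank ker ∂_1 − rank ∂_2 = (30 − 9) − 20 = 1, and ∂_2 has invariant factor 2 > 1, so H_1 ≅ Z ⊕ Z/2.
  H_2: rank ker ∂_2 − rank ∂_3 = (20 − 20) − 0 = 0, and there is no ∂_3, so H_2 ≅ 0.

(K is a triangulation of the Klein bottle.)

Hence the Betti numbers are b_0 = 1, b_1 = 1, b_2 = 0.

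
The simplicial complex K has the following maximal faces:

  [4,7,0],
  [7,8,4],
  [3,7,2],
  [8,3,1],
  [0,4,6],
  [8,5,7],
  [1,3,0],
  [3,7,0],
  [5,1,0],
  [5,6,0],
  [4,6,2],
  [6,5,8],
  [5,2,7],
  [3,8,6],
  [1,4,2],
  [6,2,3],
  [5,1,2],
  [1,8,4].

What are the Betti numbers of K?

We work with the vertex ordering 0 < 1 < 2 < 3 < 4 < 5 < 6 < 7 < 8. The simplices of K, each written with vertices in increasing order, are:

  0-simplices (9): [0], [1], [2], [3], [4], [5], [6], [7], [8]
  1-simplices (27): (27 of them)
  2-simplices (18): [0,1,3], [0,1,5], [0,3,7], [0,4,6], [0,4,7], [0,5,6], [1,2,4], [1,2,5], [1,3,8], [1,4,8], [2,3,6], [2,3,7], [2,4,6], [2,5,7], [3,6,8], [4,7,8], [5,6,8], [5,7,8]

so the chain groups are C_0 ≅ Z^9, C_1 ≅ Z^27, C_2 ≅ Z^18.

∂_1: C_1 → C_0 maps an edge to its endpoints' difference, ∂[p,q] = q − p.
This gives a 9×27 integer matrix of rank 8; reducing to Smith normal form yields diagonal entries (1,1,1,1,1,1,1,1).

Boundary ∂_2: C_2 → C_1 maps a triangle to the signed sum of its edges. For instance
  ∂[0,5,6] = [5,6] − [0,6] + [0,5],
  ∂[1,2,4] = [2,4] − [1,4] + [1,2].
The resulting 27×18 matrix has rank 17, and its Smith normal form has invariant factors (1,1,1,1,1,1,1,1,1,1,1,1,1,1,1,1,1).

Reading off H_k = ker ∂_k / im ∂_{k+1}:

  H_0: rank C_0 − rank ∂_1 = 9 − 8 = 1, and the invariant factors of ∂_1 are all 1, so H_0 ≅ Z.
  H_1: rank ker ∂_1 − rank ∂_2 = (27 − 8) − 17 = 2, and the invariant factors of ∂_2 are all 1, so H_1 ≅ Z^2.
  H_2: rank ker ∂_2 − rank ∂_3 = (18 − 17) − 0 = 1, and there is no ∂_3, so H_2 ≅ Z.

Hence the Betti numbers are b_0 = 1, b_1 = 2, b_2 = 1.

b_0 = 1, b_1 = 2, b_2 = 1.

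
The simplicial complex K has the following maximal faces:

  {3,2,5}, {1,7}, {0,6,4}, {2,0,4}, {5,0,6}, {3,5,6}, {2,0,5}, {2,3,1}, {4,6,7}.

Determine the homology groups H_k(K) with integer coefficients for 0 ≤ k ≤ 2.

H_0 ≅ Z,  H_1 ≅ Z,  H_2 = 0.

Take the total order 0 < 1 < 2 < 3 < 4 < 5 < 6 < 7 on the vertex set. Then K (dimension 2) consists of the simplices:

  0-simplices (8): [0], [1], [2], [3], [4], [5], [6], [7]
  1-simplices (16): [0,2], [0,4], [0,5], [0,6], [1,2], [1,3], [1,7], [2,3], [2,4], [2,5], [3,5], [3,6], [4,6], [4,7], [5,6], [6,7]
  2-simplices (8): [0,2,4], [0,2,5], [0,4,6], [0,5,6], [1,2,3], [2,3,5], [3,5,6], [4,6,7]

so the chain groups are C_0 ≅ Z^8, C_1 ≅ Z^16, C_2 ≅ Z^8.

The boundary map ∂_1: C_1 → C_0 sends each edge [p,q] (with p < q) to q − p. For instance
  ∂[3,6] = [6] − [3].
The 8×16 boundary matrix has rank 7 and Smith normal form diag(1,1,1,1,1,1,1).

The boundary map ∂_2: C_2 → C_1 acts by ∂[p,q,r] = [q,r] − [p,r] + [p,q]. For instance
  ∂[1,2,3] = [2,3] − [1,3] + [1,2],
  ∂[4,6,7] = [6,7] − [4,7] + [4,6].
As a 16×8 matrix over Z this has rank 8, with invariant factors (1,1,1,1,1,1,1,1).

Now H_k = ker ∂_k / im ∂_{k+1}, so:

  H_0: rank C_0 − rank ∂_1 = 8 − 7 = 1, and the invariant factors of ∂_1 are all 1, so H_0 ≅ Z.
  H_1: rank ker ∂_1 − rank ∂_2 = (16 − 7) − 8 = 1, and the invariant factors of ∂_2 are all 1, so H_1 ≅ Z.
  H_2: rank ker ∂_2 − rank ∂_3 = (8 − 8) − 0 = 0, and there is no ∂_3, so H_2 ≅ 0.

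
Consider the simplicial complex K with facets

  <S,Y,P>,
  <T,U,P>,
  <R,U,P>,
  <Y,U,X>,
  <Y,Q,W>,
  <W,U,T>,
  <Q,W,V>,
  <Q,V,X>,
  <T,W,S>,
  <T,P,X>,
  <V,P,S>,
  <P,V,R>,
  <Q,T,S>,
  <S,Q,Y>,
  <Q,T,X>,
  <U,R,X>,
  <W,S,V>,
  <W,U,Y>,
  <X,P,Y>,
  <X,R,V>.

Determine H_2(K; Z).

H_2 ≅ 0.

We work with the vertex ordering P < Q < R < S < T < U < V < W < X < Y. The simplices of K, each written with vertices in increasing order, are:

  0-simplices (10): P, Q, R, S, T, U, V, W, X, Y
  1-simplices (30): PR, PS, PT, PU, PV, PX, PY, QS, QT, QV, QW, QX, QY, RU, RV, RX, ST, SV, SW, SY, TU, TW, TX, UW, UX, UY, VW, VX, WY, XY
  2-simplices (20): PRU, PRV, PSV, PSY, PTU, PTX, PXY, QST, QSY, QTX, QVW, QVX, QWY, RUX, RVX, STW, SVW, TUW, UWY, UXY

so the chain groups are C_0 ≅ Z^10, C_1 ≅ Z^30, C_2 ≅ Z^20.

∂_1: C_1 → C_0 sends each edge [p,q] (with p < q) to q − p. For instance
  ∂RU = U − R.
As a 10×30 matrix over Z this has rank 9, with invariant factors (1,1,1,1,1,1,1,1,1).

The boundary map ∂_2: C_2 → C_1 sends each 2-simplex [p,q,r] to [q,r] − [p,r] + [p,q]. For instance
  ∂STW = TW − SW + ST,
  ∂UXY = XY − UY + UX.
This gives a 30×20 integer matrix of rank 20; reducing to Smith normal form yields diagonal entries (1,1,1,1,1,1,1,1,1,1,1,1,1,1,1,1,1,1,1,2).

Computing H_k = (kernel of ∂_k) / (image of ∂_{k+1}):

  H_2: rank ker ∂_2 − rank ∂_3 = (20 − 20) − 0 = 0, and there is no ∂_3, so H_2 ≅ 0.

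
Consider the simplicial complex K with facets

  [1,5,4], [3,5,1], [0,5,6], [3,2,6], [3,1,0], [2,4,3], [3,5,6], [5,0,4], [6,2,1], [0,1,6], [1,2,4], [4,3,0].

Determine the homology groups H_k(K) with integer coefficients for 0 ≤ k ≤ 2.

Order the vertices as 0 < 1 < 2 < 3 < 4 < 5 < 6. Listing each simplex with vertices in this order, K has dimension 2 with simplices:

  0-simplices (7): [0], [1], [2], [3], [4], [5], [6]
  1-simplices (18): [0,1], [0,3], [0,4], [0,5], [0,6], [1,2], [1,3], [1,4], [1,5], [1,6], [2,3], [2,4], [2,6], [3,4], [3,5], [3,6], [4,5], [5,6]
  2-simplices (12): [0,1,3], [0,1,6], [0,3,4], [0,4,5], [0,5,6], [1,2,4], [1,2,6], [1,3,5], [1,4,5], [2,3,4], [2,3,6], [3,5,6]

so the chain groups are C_0 ≅ Z^7, C_1 ≅ Z^18, C_2 ≅ Z^12.

The boundary map ∂_1: C_1 → C_0 sends each edge [p,q] (with p < q) to q − p. For instance
  ∂[1,4] = [4] − [1].
The resulting 7×18 matrix has rank 6, and its Smith normal form has invariant factors (1,1,1,1,1,1).

∂_2: C_2 → C_1 maps a triangle to the signed sum of its edges. For instance
  ∂[1,2,4] = [2,4] − [1,4] + [1,2],
  ∂[0,5,6] = [5,6] − [0,6] + [0,5].
As a 18×12 matrix over Z this has rank 12, with invariant factors (1,1,1,1,1,1,1,1,1,1,1,2).

Reading off H_k = ker ∂_k / im ∂_{k+1}:

  H_0: rank C_0 − rank ∂_1 = 7 − 6 = 1, and the invariant factors of ∂_1 are all 1, so H_0 ≅ Z.
  H_1: rank ker ∂_1 − rank ∂_2 = (18 − 6) − 12 = 0, and ∂_2 has invariant factor 2 > 1, so H_1 ≅ Z/2.
  H_2: rank ker ∂_2 − rank ∂_3 = (12 − 12) − 0 = 0, and there is no ∂_3, so H_2 ≅ 0.

H_0 = Z,  H_1 = Z/2,  H_2 = 0.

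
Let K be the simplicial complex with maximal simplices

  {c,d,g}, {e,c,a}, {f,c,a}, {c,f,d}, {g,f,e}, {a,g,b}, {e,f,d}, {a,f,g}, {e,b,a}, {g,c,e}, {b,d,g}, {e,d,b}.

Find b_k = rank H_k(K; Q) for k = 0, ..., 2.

Order the vertices as a < b < c < d < e < f < g. Listing each simplex with vertices in this order, K has dimension 2 with simplices:

  0-simplices (7): a, b, c, d, e, f, g
  1-simplices (18): ab, ac, ae, af, ag, bd, be, bg, cd, ce, cf, cg, de, df, dg, ef, eg, fg
  2-simplices (12): abe, abg, ace, acf, afg, bde, bdg, cdf, cdg, ceg, def, efg

Hence C_0 ≅ Z^7, C_1 ≅ Z^18, C_2 ≅ Z^12.

The boundary map ∂_1: C_1 → C_0 sends each edge [p,q] (with p < q) to q − p.
As a 7×18 matrix over Z this has rank 6, with invariant factors (1,1,1,1,1,1).

∂_2: C_2 → C_1 maps a triangle to the signed sum of its edges. For instance
  ∂ceg = eg − cg + ce,
  ∂afg = fg − ag + af.
The resulting 18×12 matrix has rank 12, and its Smith normal form has invariant factors (1,1,1,1,1,1,1,1,1,1,1,2).

Reading off H_k = ker ∂_k / im ∂_{k+1}:

  H_0: rank C_0 − rank ∂_1 = 7 − 6 = 1, and the invariant factors of ∂_1 are all 1, so H_0 = Z.
  H_1: rank ker ∂_1 − rank ∂_2 = (18 − 6) − 12 = 0, and ∂_2 has invariant factor 2 > 1, so H_1 = Z/2.
  H_2: rank ker ∂_2 − rank ∂_3 = (12 − 12) − 0 = 0, and there is no ∂_3, so H_2 = 0.

As a check, the Euler characteristic is 7 − 18 + 12 = 1, which agrees with 1 − 0 + 0 = 1.

Hence the Betti numbers are b_0 = 1, b_1 = 0, b_2 = 0.

b_0 = 1, b_1 = 0, b_2 = 0.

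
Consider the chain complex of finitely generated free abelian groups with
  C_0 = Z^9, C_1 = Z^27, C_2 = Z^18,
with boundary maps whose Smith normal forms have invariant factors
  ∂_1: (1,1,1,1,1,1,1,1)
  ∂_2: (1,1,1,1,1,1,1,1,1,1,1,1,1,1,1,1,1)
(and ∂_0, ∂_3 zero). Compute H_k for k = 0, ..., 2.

H_0 = Z,  H_1 = Z^2,  H_2 = Z.

H_0: b_0 = 9 − 0 − 8 = 1; torsion from ∂_1 factors > 1: none. So H_0 = Z.
H_1: b_1 = 27 − 8 − 17 = 2; torsion from ∂_2 factors > 1: none. So H_1 = Z^2.
H_2: b_2 = 18 − 17 − 0 = 1; torsion from ∂_3 factors > 1: none. So H_2 = Z.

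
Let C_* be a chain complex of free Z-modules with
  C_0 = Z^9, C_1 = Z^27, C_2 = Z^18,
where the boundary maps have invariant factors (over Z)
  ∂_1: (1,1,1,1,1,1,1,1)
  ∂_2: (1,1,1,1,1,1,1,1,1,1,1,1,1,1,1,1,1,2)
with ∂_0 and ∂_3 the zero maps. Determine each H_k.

H_0 ≅ Z,  H_1 ≅ Z × Z/2,  H_2 = 0.

H_0: b_0 = 9 − 0 − 8 = 1; torsion from ∂_1 factors > 1: none. So H_0 ≅ Z.
H_1: b_1 = 27 − 8 − 18 = 1; torsion from ∂_2 factors > 1: [2]. So H_1 ≅ Z × Z/2.
H_2: b_2 = 18 − 18 − 0 = 0; torsion from ∂_3 factors > 1: none. So H_2 ≅ 0.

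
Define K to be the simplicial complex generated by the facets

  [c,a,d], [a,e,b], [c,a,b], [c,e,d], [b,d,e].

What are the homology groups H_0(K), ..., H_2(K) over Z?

K has 5 vertices, 10 edges, 5 triangles.
rank ∂_0 = 0, rank ∂_1 = 4 ⇒ b_0 = 5 − 0 − 4 = 1; all invariant factors of ∂_1 are 1 so no torsion. So H_0 ≅ Z.
rank ∂_1 = 4, rank ∂_2 = 5 ⇒ b_1 = 10 − 4 − 5 = 1; all invariant factors of ∂_2 are 1 so no torsion. So H_1 ≅ Z.
rank ∂_2 = 5, rank ∂_3 = 0 ⇒ b_2 = 5 − 5 − 0 = 0. So H_2 ≅ 0.

H_0 ≅ Z,  H_1 ≅ Z,  H_2 = 0.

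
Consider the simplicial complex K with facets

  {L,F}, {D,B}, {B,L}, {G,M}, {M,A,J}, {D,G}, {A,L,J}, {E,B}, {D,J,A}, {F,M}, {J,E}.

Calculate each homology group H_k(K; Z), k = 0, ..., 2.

H_0 ≅ Z,  H_1 ≅ Z^4,  H_2 = 0.

Order the vertices as A < B < D < E < F < G < J < L < M. Listing each simplex with vertices in this order, K has dimension 2 with simplices:

  0-simplices (9): A, B, D, E, F, G, J, L, M
  1-simplices (15): AD, AJ, AL, AM, BD, BE, BL, DG, DJ, EJ, FL, FM, GM, JL, JM
  2-simplices (3): ADJ, AJL, AJM

so the chain groups are C_0 ≅ Z^9, C_1 ≅ Z^15, C_2 ≅ Z^3.

Boundary ∂_1: C_1 → C_0 is given by ∂[p,q] = [q] − [p]. For instance
  ∂BD = D − B.
This gives a 9×15 integer matrix of rank 8; reducing to Smith normal form yields diagonal entries (1,1,1,1,1,1,1,1).

Boundary ∂_2: C_2 → C_1 maps a triangle to the signed sum of its edges. For instance
  ∂AJL = JL − AL + AJ,
  ∂ADJ = DJ − AJ + AD.
The resulting 15×3 matrix has rank 3, and its Smith normal form has invariant factors (1,1,1).

Now H_k = ker ∂_k / im ∂_{k+1}, so:

  H_0: rank C_0 − rank ∂_1 = 9 − 8 = 1, and the invariant factors of ∂_1 are all 1, so H_0 ≅ Z.
  H_1: rank ker ∂_1 − rank ∂_2 = (15 − 8) − 3 = 4, and the invariant factors of ∂_2 are all 1, so H_1 ≅ Z^4.
  H_2: rank ker ∂_2 − rank ∂_3 = (3 − 3) − 0 = 0, and there is no ∂_3, so H_2 ≅ 0.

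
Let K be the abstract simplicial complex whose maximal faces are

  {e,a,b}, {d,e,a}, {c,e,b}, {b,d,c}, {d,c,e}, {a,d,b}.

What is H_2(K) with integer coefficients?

Fix the vertex order a < b < c < d < e and write every simplex with vertices in increasing order. Then dim K = 2 and the simplices of K are:

  0-simplices (5): a, b, c, d, e
  1-simplices (9): ab, ad, ae, bc, bd, be, cd, ce, de
  2-simplices (6): abd, abe, ade, bcd, bce, cde

giving chain groups C_0 ≅ Z^5, C_1 ≅ Z^9, C_2 ≅ Z^6.

The boundary map ∂_1: C_1 → C_0 is given by ∂[p,q] = [q] − [p].
The resulting 5×9 matrix has rank 4, and its Smith normal form has invariant factors (1,1,1,1).

∂_2: C_2 → C_1 sends each 2-simplex [p,q,r] to [q,r] − [p,r] + [p,q]. For instance
  ∂bce = ce − be + bc,
  ∂ade = de − ae + ad.
As a 9×6 matrix over Z this has rank 5, with invariant factors (1,1,1,1,1).

Reading off H_k = ker ∂_k / im ∂_{k+1}:

  H_2: rank ker ∂_2 − rank ∂_3 = (6 − 5) − 0 = 1, and there is no ∂_3, so H_2 = Z.

H_2 ≅ Z.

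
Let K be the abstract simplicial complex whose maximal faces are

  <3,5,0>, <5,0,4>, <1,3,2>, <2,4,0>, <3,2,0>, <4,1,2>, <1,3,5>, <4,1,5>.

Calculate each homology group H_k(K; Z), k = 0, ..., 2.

H_0 = Z,  H_1 = 0,  H_2 = Z.

Order the vertices as 0 < 1 < 2 < 3 < 4 < 5. Listing each simplex with vertices in this order, K has dimension 2 with simplices:

  0-simplices (6): [0], [1], [2], [3], [4], [5]
  1-simplices (12): [0,2], [0,3], [0,4], [0,5], [1,2], [1,3], [1,4], [1,5], [2,3], [2,4], [3,5], [4,5]
  2-simplices (8): [0,2,3], [0,2,4], [0,3,5], [0,4,5], [1,2,3], [1,2,4], [1,3,5], [1,4,5]

Hence C_0 ≅ Z^6, C_1 ≅ Z^12, C_2 ≅ Z^8.

Boundary ∂_1: C_1 → C_0 is given by ∂[p,q] = [q] − [p]. For instance
  ∂[1,5] = [5] − [1].
As a 6×12 matrix over Z this has rank 5, with invariant factors (1,1,1,1,1).

Boundary ∂_2: C_2 → C_1 sends each 2-simplex [p,q,r] to [q,r] − [p,r] + [p,q]. For instance
  ∂[1,2,4] = [2,4] − [1,4] + [1,2],
  ∂[1,3,5] = [3,5] − [1,5] + [1,3].
The resulting 12×8 matrix has rank 7, and its Smith normal form has invariant factors (1,1,1,1,1,1,1).

Reading off H_k = ker ∂_k / im ∂_{k+1}:

  H_0: rank C_0 − rank ∂_1 = 6 − 5 = 1, and the invariant factors of ∂_1 are all 1, so H_0 ≅ Z.
  H_1: rank ker ∂_1 − rank ∂_2 = (12 − 5) − 7 = 0, and the invariant factors of ∂_2 are all 1, so H_1 ≅ 0.
  H_2: rank ker ∂_2 − rank ∂_3 = (8 − 7) − 0 = 1, and there is no ∂_3, so H_2 ≅ Z.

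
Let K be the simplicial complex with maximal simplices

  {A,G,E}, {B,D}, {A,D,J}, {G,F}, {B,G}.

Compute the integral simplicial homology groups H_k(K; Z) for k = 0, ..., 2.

Order the vertices as A < B < D < E < F < G < J. Listing each simplex with vertices in this order, K has dimension 2 with simplices:

  0-simplices (7): A, B, D, E, F, G, J
  1-simplices (9): AD, AE, AG, AJ, BD, BG, DJ, EG, FG
  2-simplices (2): ADJ, AEG

giving chain groups C_0 ≅ Z^7, C_1 ≅ Z^9, C_2 ≅ Z^2.

The boundary map ∂_1: C_1 → C_0 sends each edge [p,q] (with p < q) to q − p.
This gives a 7×9 integer matrix of rank 6; reducing to Smith normal form yields diagonal entries (1,1,1,1,1,1).

The boundary map ∂_2: C_2 → C_1 acts by ∂[p,q,r] = [q,r] − [p,r] + [p,q]. For instance
  ∂ADJ = DJ − AJ + AD,
  ∂AEG = EG − AG + AE.
The 9×2 boundary matrix has rank 2 and Smith normal form diag(1,1).

Reading off H_k = ker ∂_k / im ∂_{k+1}:

  H_0: rank C_0 − rank ∂_1 = 7 − 6 = 1, and the invariant factors of ∂_1 are all 1, so H_0 = Z.
  H_1: rank ker ∂_1 − rank ∂_2 = (9 − 6) − 2 = 1, and the invariant factors of ∂_2 are all 1, so H_1 = Z.
  H_2: rank ker ∂_2 − rank ∂_3 = (2 − 2) − 0 = 0, and there is no ∂_3, so H_2 = 0.

As a check, the Euler characteristic is 7 − 9 + 2 = 0, which agrees with 1 − 1 + 0 = 0.

H_0 ≅ Z,  H_1 ≅ Z,  H_2 = 0.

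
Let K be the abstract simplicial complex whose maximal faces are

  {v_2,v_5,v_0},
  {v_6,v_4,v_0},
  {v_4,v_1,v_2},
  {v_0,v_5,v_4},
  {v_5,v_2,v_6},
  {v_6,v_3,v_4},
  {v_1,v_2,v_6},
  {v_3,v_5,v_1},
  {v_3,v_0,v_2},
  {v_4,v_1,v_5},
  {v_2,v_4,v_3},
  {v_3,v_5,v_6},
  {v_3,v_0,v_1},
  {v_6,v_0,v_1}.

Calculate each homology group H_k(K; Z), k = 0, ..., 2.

Order the vertices as v_0 < v_1 < v_2 < v_3 < v_4 < v_5 < v_6. Listing each simplex with vertices in this order, K has dimension 2 with simplices:

  0-simplices (7): [v_0], [v_1], [v_2], [v_3], [v_4], [v_5], [v_6]
  1-simplices (21): (21 of them)
  2-simplices (14): (14 of them)

so the chain groups are C_0 ≅ Z^7, C_1 ≅ Z^21, C_2 ≅ Z^14.

The boundary map ∂_1: C_1 → C_0 sends each edge [p,q] (with p < q) to q − p. For instance
  ∂[v_2,v_5] = [v_5] − [v_2].
This gives a 7×21 integer matrix of rank 6; reducing to Smith normal form yields diagonal entries (1,1,1,1,1,1).

∂_2: C_2 → C_1 sends each 2-simplex [p,q,r] to [q,r] − [p,r] + [p,q]. For instance
  ∂[v_0,v_1,v_6] = [v_1,v_6] − [v_0,v_6] + [v_0,v_1],
  ∂[v_1,v_3,v_5] = [v_3,v_5] − [v_1,v_5] + [v_1,v_3].
The 21×14 boundary matrix has rank 13 and Smith normal form diag(1,1,1,1,1,1,1,1,1,1,1,1,1).

Now H_k = ker ∂_k / im ∂_{k+1}, so:

  H_0: rank C_0 − rank ∂_1 = 7 − 6 = 1, and the invariant factors of ∂_1 are all 1, so H_0 ≅ Z.
  H_1: rank ker ∂_1 − rank ∂_2 = (21 − 6) − 13 = 2, and the invariant factors of ∂_2 are all 1, so H_1 ≅ Z^2.
  H_2: rank ker ∂_2 − rank ∂_3 = (14 − 13) − 0 = 1, and there is no ∂_3, so H_2 ≅ Z.

H_0 = Z,  H_1 = Z^2,  H_2 = Z.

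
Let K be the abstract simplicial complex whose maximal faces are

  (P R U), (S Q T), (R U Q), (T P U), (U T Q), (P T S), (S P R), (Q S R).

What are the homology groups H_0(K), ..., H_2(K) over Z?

Fix the vertex order P < Q < R < S < T < U and write every simplex with vertices in increasing order. Then dim K = 2 and the simplices of K are:

  0-simplices (6): P, Q, R, S, T, U
  1-simplices (12): PR, PS, PT, PU, QR, QS, QT, QU, RS, RU, ST, TU
  2-simplices (8): PRS, PRU, PST, PTU, QRS, QRU, QST, QTU

so the chain groups are C_0 ≅ Z^6, C_1 ≅ Z^12, C_2 ≅ Z^8.

The boundary map ∂_1: C_1 → C_0 is given by ∂[p,q] = [q] − [p].
As a 6×12 matrix over Z this has rank 5, with invariant factors (1,1,1,1,1).

The boundary map ∂_2: C_2 → C_1 sends each 2-simplex [p,q,r] to [q,r] − [p,r] + [p,q]. For instance
  ∂QRU = RU − QU + QR,
  ∂PTU = TU − PU + PT.
The resulting 12×8 matrix has rank 7, and its Smith normal form has invariant factors (1,1,1,1,1,1,1).

Reading off H_k = ker ∂_k / im ∂_{k+1}:

  H_0: rank C_0 − rank ∂_1 = 6 − 5 = 1, and the invariant factors of ∂_1 are all 1, so H_0 ≅ Z.
  H_1: rank ker ∂_1 − rank ∂_2 = (12 − 5) − 7 = 0, and the invariant factors of ∂_2 are all 1, so H_1 ≅ 0.
  H_2: rank ker ∂_2 − rank ∂_3 = (8 − 7) − 0 = 1, and there is no ∂_3, so H_2 ≅ Z.

H_0 = Z,  H_1 = 0,  H_2 = Z.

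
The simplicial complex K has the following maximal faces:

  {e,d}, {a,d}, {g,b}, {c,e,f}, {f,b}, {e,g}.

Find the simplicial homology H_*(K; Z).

Take the total order a < b < c < d < e < f < g on the vertex set. Then K (dimension 2) consists of the simplices:

  0-simplices (7): a, b, c, d, e, f, g
  1-simplices (8): ad, bf, bg, ce, cf, de, ef, eg
  2-simplices (1): cef

giving chain groups C_0 ≅ Z^7, C_1 ≅ Z^8, C_2 ≅ Z^1.

Boundary ∂_1: C_1 → C_0 sends each edge [p,q] (with p < q) to q − p. For instance
  ∂bg = g − b.
The resulting 7×8 matrix has rank 6, and its Smith normal form has invariant factors (1,1,1,1,1,1).

The boundary map ∂_2: C_2 → C_1 maps a triangle to the signed sum of its edges. For instance
  ∂cef = ef − cf + ce.
This gives a 8×1 integer matrix of rank 1; reducing to Smith normal form yields diagonal entries (1).

Reading off H_k = ker ∂_k / im ∂_{k+1}:

  H_0: rank C_0 − rank ∂_1 = 7 − 6 = 1, and the invariant factors of ∂_1 are all 1, so H_0 ≅ Z.
  H_1: rank ker ∂_1 − rank ∂_2 = (8 − 6) − 1 = 1, and the invariant factors of ∂_2 are all 1, so H_1 ≅ Z.
  H_2: rank ker ∂_2 − rank ∂_3 = (1 − 1) − 0 = 0, and there is no ∂_3, so H_2 ≅ 0.

H_0 ≅ Z,  H_1 ≅ Z,  H_2 = 0.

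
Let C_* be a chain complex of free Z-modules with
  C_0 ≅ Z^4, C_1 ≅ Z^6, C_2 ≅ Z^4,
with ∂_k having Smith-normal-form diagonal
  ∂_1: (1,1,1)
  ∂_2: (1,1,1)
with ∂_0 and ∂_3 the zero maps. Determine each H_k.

H_0 = Z,  H_1 = 0,  H_2 = Z.

H_0: b_0 = 4 − 0 − 3 = 1; torsion from ∂_1 factors > 1: none. So H_0 = Z.
H_1: b_1 = 6 − 3 − 3 = 0; torsion from ∂_2 factors > 1: none. So H_1 = 0.
H_2: b_2 = 4 − 3 − 0 = 1; torsion from ∂_3 factors > 1: none. So H_2 = Z.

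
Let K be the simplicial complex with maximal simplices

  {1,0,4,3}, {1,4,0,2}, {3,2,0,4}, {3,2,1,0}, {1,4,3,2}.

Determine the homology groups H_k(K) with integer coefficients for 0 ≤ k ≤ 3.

H_0 = Z,  H_1 = 0,  H_2 = 0,  H_3 = Z.

K has 5 vertices, 10 edges, 10 triangles, 5 3-simplices.
rank ∂_0 = 0, rank ∂_1 = 4 ⇒ b_0 = 5 − 0 − 4 = 1; all invariant factors of ∂_1 are 1 so no torsion. So H_0 ≅ Z.
rank ∂_1 = 4, rank ∂_2 = 6 ⇒ b_1 = 10 − 4 − 6 = 0; all invariant factors of ∂_2 are 1 so no torsion. So H_1 ≅ 0.
rank ∂_2 = 6, rank ∂_3 = 4 ⇒ b_2 = 10 − 6 − 4 = 0; all invariant factors of ∂_3 are 1 so no torsion. So H_2 ≅ 0.
rank ∂_3 = 4, rank ∂_4 = 0 ⇒ b_3 = 5 − 4 − 0 = 1. So H_3 ≅ Z.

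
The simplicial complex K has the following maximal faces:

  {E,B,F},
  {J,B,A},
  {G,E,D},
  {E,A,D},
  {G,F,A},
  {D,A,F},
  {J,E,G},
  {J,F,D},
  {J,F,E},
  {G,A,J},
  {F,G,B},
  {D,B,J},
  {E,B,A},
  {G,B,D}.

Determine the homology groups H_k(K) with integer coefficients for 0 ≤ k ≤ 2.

Order the vertices as A < B < D < E < F < G < J. Listing each simplex with vertices in this order, K has dimension 2 with simplices:

  0-simplices (7): A, B, D, E, F, G, J
  1-simplices (21): AB, AD, AE, AF, AG, AJ, BD, BE, BF, BG, BJ, DE, DF, DG, DJ, EF, EG, EJ, FG, FJ, GJ
  2-simplices (14): ABE, ABJ, ADE, ADF, AFG, AGJ, BDG, BDJ, BEF, BFG, DEG, DFJ, EFJ, EGJ

giving chain groups C_0 ≅ Z^7, C_1 ≅ Z^21, C_2 ≅ Z^14.

Boundary ∂_1: C_1 → C_0 is given by ∂[p,q] = [q] − [p]. For instance
  ∂DJ = J − D.
The 7×21 boundary matrix has rank 6 and Smith normal form diag(1,1,1,1,1,1).

The boundary map ∂_2: C_2 → C_1 sends each 2-simplex [p,q,r] to [q,r] − [p,r] + [p,q]. For instance
  ∂ADE = DE − AE + AD,
  ∂ADF = DF − AF + AD.
As a 21×14 matrix over Z this has rank 13, with invariant factors (1,1,1,1,1,1,1,1,1,1,1,1,1).

Computing H_k = (kernel of ∂_k) / (image of ∂_{k+1}):

  H_0: rank C_0 − rank ∂_1 = 7 − 6 = 1, and the invariant factors of ∂_1 are all 1, so H_0 = Z.
  H_1: rank ker ∂_1 − rank ∂_2 = (21 − 6) − 13 = 2, and the invariant factors of ∂_2 are all 1, so H_1 = Z^2.
  H_2: rank ker ∂_2 − rank ∂_3 = (14 − 13) − 0 = 1, and there is no ∂_3, so H_2 = Z.

(K is a triangulation of the torus T^2.)

H_0 ≅ Z,  H_1 ≅ Z^2,  H_2 ≅ Z.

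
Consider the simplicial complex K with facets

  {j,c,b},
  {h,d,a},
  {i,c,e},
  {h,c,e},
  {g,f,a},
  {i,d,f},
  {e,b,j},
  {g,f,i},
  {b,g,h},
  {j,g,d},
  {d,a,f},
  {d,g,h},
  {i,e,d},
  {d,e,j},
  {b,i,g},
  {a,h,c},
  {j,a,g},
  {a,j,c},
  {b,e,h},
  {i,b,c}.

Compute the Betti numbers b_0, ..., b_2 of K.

b_0 = 1, b_1 = 1, b_2 = 0.

K has 10 vertices, 30 edges, 20 triangles.
rank ∂_0 = 0, rank ∂_1 = 9 ⇒ b_0 = 10 − 0 − 9 = 1; all invariant factors of ∂_1 are 1 so no torsion. So H_0 = Z.
rank ∂_1 = 9, rank ∂_2 = 20 ⇒ b_1 = 30 − 9 − 20 = 1; ∂_2 has invariant factor(s) [2] giving torsion. So H_1 = Z × Z/2.
rank ∂_2 = 20, rank ∂_3 = 0 ⇒ b_2 = 20 − 20 − 0 = 0. So H_2 = 0.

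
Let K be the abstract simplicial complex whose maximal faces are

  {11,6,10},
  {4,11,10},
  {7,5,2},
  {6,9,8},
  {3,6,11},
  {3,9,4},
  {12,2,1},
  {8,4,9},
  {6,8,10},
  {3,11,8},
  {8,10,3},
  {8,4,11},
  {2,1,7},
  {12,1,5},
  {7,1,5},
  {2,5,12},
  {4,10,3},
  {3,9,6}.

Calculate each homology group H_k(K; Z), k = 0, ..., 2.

H_0 ≅ Z^2,  H_1 ≅ Z/2,  H_2 ≅ Z.

Take the total order 1 < 2 < 3 < 4 < 5 < 6 < 7 < 8 < 9 < 10 < 11 < 12 on the vertex set. Then K (dimension 2) consists of the simplices:

  0-simplices (12): [1], [2], [3], [4], [5], [6], [7], [8], [9], [10], [11], [12]
  1-simplices (27): (27 of them)
  2-simplices (18): (18 of them)

giving chain groups C_0 ≅ Z^12, C_1 ≅ Z^27, C_2 ≅ Z^18.

The boundary map ∂_1: C_1 → C_0 maps an edge to its endpoints' difference, ∂[p,q] = q − p.
The 12×27 boundary matrix has rank 10 and Smith normal form diag(1,1,1,1,1,1,1,1,1,1).

∂_2: C_2 → C_1 maps a triangle to the signed sum of its edges. For instance
  ∂[4,8,11] = [8,11] − [4,11] + [4,8],
  ∂[1,2,7] = [2,7] − [1,7] + [1,2].
The 27×18 boundary matrix has rank 17 and Smith normal form diag(1,1,1,1,1,1,1,1,1,1,1,1,1,1,1,1,2).

From H_k ≅ ker(∂_k) / im(∂_{k+1}) we obtain:

  H_0: rank C_0 − rank ∂_1 = 12 − 10 = 2, and the invariant factors of ∂_1 are all 1, so H_0 = Z^2.
  H_1: rank ker ∂_1 − rank ∂_2 = (27 − 10) − 17 = 0, and ∂_2 has invariant factor 2 > 1, so H_1 = Z/2.
  H_2: rank ker ∂_2 − rank ∂_3 = (18 − 17) − 0 = 1, and there is no ∂_3, so H_2 = Z.

As a check, the Euler characteristic is 12 − 27 + 18 = 3, which agrees with 2 − 0 + 1 = 3.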